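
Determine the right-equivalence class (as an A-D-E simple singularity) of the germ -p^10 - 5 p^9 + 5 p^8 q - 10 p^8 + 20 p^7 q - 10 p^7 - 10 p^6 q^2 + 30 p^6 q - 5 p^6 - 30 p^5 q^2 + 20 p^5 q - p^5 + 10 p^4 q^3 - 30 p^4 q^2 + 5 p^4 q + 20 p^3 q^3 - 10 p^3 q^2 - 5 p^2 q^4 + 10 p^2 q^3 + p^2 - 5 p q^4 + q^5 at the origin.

The Hessian of f at 0 has rank 1. Corank 1: A-series; mu = 4 gives A_4.

A4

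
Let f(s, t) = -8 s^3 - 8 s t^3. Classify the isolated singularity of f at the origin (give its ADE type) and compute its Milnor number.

Type E7, Milnor number mu = 7.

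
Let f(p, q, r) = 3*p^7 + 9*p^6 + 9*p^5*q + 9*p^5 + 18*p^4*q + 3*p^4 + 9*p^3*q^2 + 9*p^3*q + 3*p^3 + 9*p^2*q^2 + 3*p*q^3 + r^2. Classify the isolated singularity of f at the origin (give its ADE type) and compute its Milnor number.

Type E_7, Milnor number mu = 7.

The Hessian of f at 0 has rank 1. Corank 2; j^3 = 3*p^3 is a perfect cube, so E-series; the 4-jet and mu = 7 give E_7.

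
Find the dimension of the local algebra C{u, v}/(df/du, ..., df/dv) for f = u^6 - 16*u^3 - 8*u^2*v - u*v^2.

7

The Hessian of f at 0 has rank 0. Corank 2; j^3 = -u*(4*u + v)^2 has shape L^2 M (L != M), so D-series; mu = 7 gives D_7.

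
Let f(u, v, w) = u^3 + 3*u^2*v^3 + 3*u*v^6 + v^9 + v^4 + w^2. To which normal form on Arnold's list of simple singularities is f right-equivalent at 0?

The Hessian of f at 0 has rank 1. Corank 2; j^3 = u^3 is a perfect cube, so E-series; the 4-jet and mu = 6 give E_6.

E_6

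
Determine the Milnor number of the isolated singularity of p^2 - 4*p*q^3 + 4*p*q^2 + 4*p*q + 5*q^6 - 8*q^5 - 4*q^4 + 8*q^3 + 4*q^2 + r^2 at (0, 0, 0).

The Hessian of f at 0 has rank 2. Corank 1: A-series; mu = 5 gives A_5.

5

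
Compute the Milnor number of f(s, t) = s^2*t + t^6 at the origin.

The Hessian of f at 0 has rank 0. Corank 2; j^3 = s^2*t has shape L^2 M (L != M), so D-series; mu = 7 gives D_7.

7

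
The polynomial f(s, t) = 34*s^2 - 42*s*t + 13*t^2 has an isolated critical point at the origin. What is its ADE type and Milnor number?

Type A1, Milnor number mu = 1.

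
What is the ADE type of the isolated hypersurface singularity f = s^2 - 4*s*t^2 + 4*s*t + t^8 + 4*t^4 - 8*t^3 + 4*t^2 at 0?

A_7

The Hessian of f at 0 is [[2, 4], [4, 8]] with rank 1, so corank 1. A Groebner basis of the Jacobian ideal J(f) in C{s,t} is {s^4 - 12*s^3 - 56*s^2*t - 44*s^2 - 112*s*t - 24*s - 48*t, s^3*t + 3*s^3 + 12*s^2*t + 8*s^2 + 20*s*t + 4*s + 8*t, -s/2 + t^2 - t}; counting standard monomials gives mu = 7. Corank 1: A-series; mu = 7 gives A_7.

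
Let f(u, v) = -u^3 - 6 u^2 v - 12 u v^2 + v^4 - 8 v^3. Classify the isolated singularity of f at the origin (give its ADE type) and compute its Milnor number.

The Hessian of f at 0 has rank 0. Corank 2; j^3 = -(u + 2*v)^3 is a perfect cube, so E-series; the 4-jet and mu = 6 give E_6.

Type E_6, Milnor number mu = 6.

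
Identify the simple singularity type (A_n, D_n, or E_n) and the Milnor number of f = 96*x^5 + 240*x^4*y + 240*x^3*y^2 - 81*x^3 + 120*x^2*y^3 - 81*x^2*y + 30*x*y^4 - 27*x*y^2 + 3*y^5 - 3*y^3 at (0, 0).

Type E_8, Milnor number mu = 8.

The Hessian of f at 0 is [[0, 0], [0, 0]] with rank 0, so corank 2. A Groebner basis of the Jacobian ideal J(f) in C{x,y} is {y^5, x*y^3 + 3*y^4/8, x^2 + 2*x*y/3 + y^2/9}; counting standard monomials gives mu = 8. Corank 2; j^3 = -3*(3*x + y)^3 is a perfect cube, so E-series; the 5-jet and mu = 8 give E_8.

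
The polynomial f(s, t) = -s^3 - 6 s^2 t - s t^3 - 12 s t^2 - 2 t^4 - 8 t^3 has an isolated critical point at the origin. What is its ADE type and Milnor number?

Type E_{7}, Milnor number mu = 7.

The Hessian of f at 0 is [[0, 0], [0, 0]] with rank 0, so corank 2. A Groebner basis of the Jacobian ideal J(f) in C{s,t} is {s^3 + 6*s^2*t + 48*s^2 + 192*s*t + 192*t^2, -6*s^2 + s*t^2 - 24*s*t - 24*t^2, 3*s^2 + 12*s*t + t^3 + 12*t^2}; counting standard monomials gives mu = 7. Corank 2; j^3 = -(s + 2*t)^3 is a perfect cube, so E-series; the 4-jet and mu = 7 give E_7.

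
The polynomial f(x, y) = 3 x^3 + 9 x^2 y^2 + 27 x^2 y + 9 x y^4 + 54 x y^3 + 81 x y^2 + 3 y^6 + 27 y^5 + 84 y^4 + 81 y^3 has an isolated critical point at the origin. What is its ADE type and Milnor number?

Type E6, Milnor number mu = 6.

The Hessian of f at 0 has rank 0. Corank 2; j^3 = 3*(x + 3*y)^3 is a perfect cube, so E-series; the 4-jet and mu = 6 give E_6.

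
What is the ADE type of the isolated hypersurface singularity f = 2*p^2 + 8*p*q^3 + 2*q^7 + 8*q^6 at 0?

A_{6}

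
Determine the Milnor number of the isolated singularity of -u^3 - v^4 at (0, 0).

6

The Hessian of f at 0 is [[0, 0], [0, 0]] with rank 0, so corank 2. A Groebner basis of the Jacobian ideal J(f) in C{u,v} is {v^3, u^2}; counting standard monomials gives mu = 6. Corank 2; j^3 = -u^3 is a perfect cube, so E-series; the 4-jet and mu = 6 give E_6.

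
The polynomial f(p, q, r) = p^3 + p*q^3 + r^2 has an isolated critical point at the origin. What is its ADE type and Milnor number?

Type E_{7}, Milnor number mu = 7.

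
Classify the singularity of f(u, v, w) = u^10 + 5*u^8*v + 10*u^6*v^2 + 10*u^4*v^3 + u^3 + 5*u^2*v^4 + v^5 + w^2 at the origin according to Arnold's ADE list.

E8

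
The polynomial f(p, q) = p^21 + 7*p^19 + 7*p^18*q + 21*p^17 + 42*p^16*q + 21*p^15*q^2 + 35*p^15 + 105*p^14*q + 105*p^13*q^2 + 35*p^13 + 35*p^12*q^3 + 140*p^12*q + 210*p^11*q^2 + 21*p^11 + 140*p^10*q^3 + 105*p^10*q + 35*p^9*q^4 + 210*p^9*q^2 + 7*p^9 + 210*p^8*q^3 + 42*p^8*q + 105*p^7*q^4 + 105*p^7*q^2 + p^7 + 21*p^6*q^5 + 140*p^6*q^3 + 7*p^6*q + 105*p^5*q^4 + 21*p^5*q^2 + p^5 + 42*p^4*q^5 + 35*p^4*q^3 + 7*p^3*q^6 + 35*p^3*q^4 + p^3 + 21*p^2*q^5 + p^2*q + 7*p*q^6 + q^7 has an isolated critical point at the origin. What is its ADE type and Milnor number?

The Hessian of f at 0 has rank 0. Corank 2; j^3 = p^2*(p + q) has shape L^2 M (L != M), so D-series; mu = 8 gives D_8.

Type D_8, Milnor number mu = 8.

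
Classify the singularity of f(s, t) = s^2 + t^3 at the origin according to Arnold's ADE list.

The Hessian of f at 0 is [[2, 0], [0, 0]] with rank 1, so corank 1. A Groebner basis of the Jacobian ideal J(f) in C{s,t} is {t^2, s}; counting standard monomials gives mu = 2. Corank 1: A-series; mu = 2 gives A_2.

A_2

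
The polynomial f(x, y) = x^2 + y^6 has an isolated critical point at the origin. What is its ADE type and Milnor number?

The Hessian of f at 0 is [[2, 0], [0, 0]] with rank 1, so corank 1. A Groebner basis of the Jacobian ideal J(f) in C{x,y} is {y^5, x}; counting standard monomials gives mu = 5. Corank 1: A-series; mu = 5 gives A_5.

Type A_{5}, Milnor number mu = 5.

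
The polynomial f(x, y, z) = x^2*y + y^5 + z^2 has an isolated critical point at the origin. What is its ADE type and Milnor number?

Type D_{6}, Milnor number mu = 6.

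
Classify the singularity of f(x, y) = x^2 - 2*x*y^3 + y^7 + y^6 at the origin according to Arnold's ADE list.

The Hessian of f at 0 is [[2, 0], [0, 0]] with rank 1, so corank 1. A Groebner basis of the Jacobian ideal J(f) in C{x,y} is {-x + y^3, x^2}; counting standard monomials gives mu = 6. Corank 1: A-series; mu = 6 gives A_6.

A_6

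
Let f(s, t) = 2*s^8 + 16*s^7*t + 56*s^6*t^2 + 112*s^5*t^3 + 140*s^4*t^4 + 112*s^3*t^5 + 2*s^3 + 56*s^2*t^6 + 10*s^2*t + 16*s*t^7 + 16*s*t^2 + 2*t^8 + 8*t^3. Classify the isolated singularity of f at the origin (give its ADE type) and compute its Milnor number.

Type D9, Milnor number mu = 9.

The Hessian of f at 0 is [[0, 0], [0, 0]] with rank 0, so corank 2. A Groebner basis of the Jacobian ideal J(f) in C{s,t} is {-s*t/8 + t^7 - t^2/4, s*t^2 + 2*t^3, s^2 + 3*s*t + 2*t^2}; counting standard monomials gives mu = 9. Corank 2; j^3 = 2*(s + t)*(s + 2*t)^2 has shape L^2 M (L != M), so D-series; mu = 9 gives D_9.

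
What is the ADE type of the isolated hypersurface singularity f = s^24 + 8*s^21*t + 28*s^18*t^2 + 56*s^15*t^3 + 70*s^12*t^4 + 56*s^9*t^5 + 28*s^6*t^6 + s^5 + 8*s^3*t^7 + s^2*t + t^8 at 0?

D_{9}

The Hessian of f at 0 is [[0, 0], [0, 0]] with rank 0, so corank 2. A Groebner basis of the Jacobian ideal J(f) in C{s,t} is {s^2/8 + t^7, s^3, s*t}; counting standard monomials gives mu = 9. Corank 2; j^3 = s^2*t has shape L^2 M (L != M), so D-series; mu = 9 gives D_9.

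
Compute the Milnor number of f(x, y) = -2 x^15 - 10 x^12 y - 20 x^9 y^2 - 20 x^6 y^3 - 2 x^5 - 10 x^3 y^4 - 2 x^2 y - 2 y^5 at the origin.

6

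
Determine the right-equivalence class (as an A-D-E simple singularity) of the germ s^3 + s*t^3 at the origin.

E_7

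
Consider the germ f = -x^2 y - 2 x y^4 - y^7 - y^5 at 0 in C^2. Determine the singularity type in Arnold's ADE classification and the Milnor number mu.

The Hessian of f at 0 has rank 0. Corank 2; j^3 = -x^2*y has shape L^2 M (L != M), so D-series; mu = 6 gives D_6.

Type D6, Milnor number mu = 6.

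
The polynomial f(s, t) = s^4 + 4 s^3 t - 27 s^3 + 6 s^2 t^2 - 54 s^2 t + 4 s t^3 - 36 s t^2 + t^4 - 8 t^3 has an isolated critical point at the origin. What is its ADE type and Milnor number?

Type E_{6}, Milnor number mu = 6.

The Hessian of f at 0 has rank 0. Corank 2; j^3 = -(3*s + 2*t)^3 is a perfect cube, so E-series; the 4-jet and mu = 6 give E_6.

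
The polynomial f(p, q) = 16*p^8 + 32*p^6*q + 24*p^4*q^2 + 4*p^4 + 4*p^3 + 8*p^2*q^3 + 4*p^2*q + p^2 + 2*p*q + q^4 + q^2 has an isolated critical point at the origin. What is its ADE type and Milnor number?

Type A3, Milnor number mu = 3.

The Hessian of f at 0 is [[2, 2], [2, 2]] with rank 1, so corank 1. A Groebner basis of the Jacobian ideal J(f) in C{p,q} is {p^2 + p/2 + q/2, p*q - p/2 - q/2, p/2 + q^2 + q/2}; counting standard monomials gives mu = 3. Corank 1: A-series; mu = 3 gives A_3.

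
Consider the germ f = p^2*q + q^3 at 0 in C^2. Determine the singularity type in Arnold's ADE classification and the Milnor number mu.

Type D_{4}, Milnor number mu = 4.

The Hessian of f at 0 has rank 0. Corank 2; j^3 = q*(p^2 + q^2) splits into three distinct lines over C (the quadratic factor has nonzero discriminant), so D_4.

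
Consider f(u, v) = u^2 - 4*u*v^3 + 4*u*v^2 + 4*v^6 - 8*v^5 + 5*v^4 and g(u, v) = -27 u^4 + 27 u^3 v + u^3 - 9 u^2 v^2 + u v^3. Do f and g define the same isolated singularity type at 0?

No.

The Hessian of f at 0 is [[2, 0], [0, 0]] with rank 1, so corank 1. A Groebner basis of the Jacobian ideal J(f) in C{u,v} is {u^2, u*v, u/2 + v^2}; counting standard monomials gives mu = 3. Corank 1: A-series; mu = 3 gives A_3. The Hessian of g at 0 is [[0, 0], [0, 0]] with rank 0, so corank 2. A Groebner basis of the Jacobian ideal J(g) in C{u,v} is {u^2/3 + v^4 + v^3/9, u^3, u^2*v - u^2/9 - v^3/27, -2*u^2/3 + u*v^2 - 2*v^3/9}; counting standard monomials gives mu = 7. Corank 2; j^3 = u^3 is a perfect cube, so E-series; the 4-jet and mu = 7 give E_7. f is A_3 but g is E_7, hence not right-equivalent.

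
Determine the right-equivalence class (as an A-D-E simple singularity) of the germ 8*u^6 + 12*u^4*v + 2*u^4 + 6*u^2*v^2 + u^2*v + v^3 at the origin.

D4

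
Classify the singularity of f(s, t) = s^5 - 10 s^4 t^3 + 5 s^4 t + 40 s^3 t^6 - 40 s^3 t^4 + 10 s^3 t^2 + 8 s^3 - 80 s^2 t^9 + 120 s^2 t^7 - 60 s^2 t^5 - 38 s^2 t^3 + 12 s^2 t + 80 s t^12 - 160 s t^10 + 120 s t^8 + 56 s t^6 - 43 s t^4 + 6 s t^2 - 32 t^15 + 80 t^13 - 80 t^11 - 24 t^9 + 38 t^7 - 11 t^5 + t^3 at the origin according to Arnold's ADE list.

E_8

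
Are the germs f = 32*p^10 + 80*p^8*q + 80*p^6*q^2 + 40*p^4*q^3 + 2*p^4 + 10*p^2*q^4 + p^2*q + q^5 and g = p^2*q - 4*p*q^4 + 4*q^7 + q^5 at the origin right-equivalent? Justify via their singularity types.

The Hessian of f at 0 is [[0, 0], [0, 0]] with rank 0, so corank 2. A Groebner basis of the Jacobian ideal J(f) in C{p,q} is {p^2/5 + q^4, p^3, p*q}; counting standard monomials gives mu = 6. Corank 2; j^3 = p^2*q has shape L^2 M (L != M), so D-series; mu = 6 gives D_6. The Hessian of g at 0 is [[0, 0], [0, 0]] with rank 0, so corank 2. A Groebner basis of the Jacobian ideal J(g) in C{p,q} is {-p*q/2 + q^4, p*q^2, p^2 + 5*p*q/2}; counting standard monomials gives mu = 6. Corank 2; j^3 = p^2*q has shape L^2 M (L != M), so D-series; mu = 6 gives D_6. Both have type D_6, hence right-equivalent.

Yes.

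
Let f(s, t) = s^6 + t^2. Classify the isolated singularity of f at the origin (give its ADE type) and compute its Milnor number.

The Hessian of f at 0 has rank 1. Corank 1: A-series; mu = 5 gives A_5.

Type A5, Milnor number mu = 5.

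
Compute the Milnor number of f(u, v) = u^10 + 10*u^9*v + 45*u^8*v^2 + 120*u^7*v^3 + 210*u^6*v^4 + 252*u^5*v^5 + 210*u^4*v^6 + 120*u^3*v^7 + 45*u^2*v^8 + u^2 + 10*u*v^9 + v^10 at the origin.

The Hessian of f at 0 is [[2, 0], [0, 0]] with rank 1, so corank 1. A Groebner basis of the Jacobian ideal J(f) in C{u,v} is {v^9, u}; counting standard monomials gives mu = 9. Corank 1: A-series; mu = 9 gives A_9.

9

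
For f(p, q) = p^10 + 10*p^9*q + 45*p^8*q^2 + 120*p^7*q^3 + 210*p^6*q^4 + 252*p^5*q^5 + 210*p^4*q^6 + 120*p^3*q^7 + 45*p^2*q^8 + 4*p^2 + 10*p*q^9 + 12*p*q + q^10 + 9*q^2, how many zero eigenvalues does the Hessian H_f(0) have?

1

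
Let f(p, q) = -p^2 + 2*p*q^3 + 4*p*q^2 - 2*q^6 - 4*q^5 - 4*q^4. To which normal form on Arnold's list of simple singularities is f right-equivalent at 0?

A_5

The Hessian of f at 0 is [[-2, 0], [0, 0]] with rank 1, so corank 1. A Groebner basis of the Jacobian ideal J(f) in C{p,q} is {p*q^2 - 2*p*q + 4*p - 8*q^2, -p + q^3 + 2*q^2, p^2 - 4*p*q + 8*p - 16*q^2}; counting standard monomials gives mu = 5. Corank 1: A-series; mu = 5 gives A_5.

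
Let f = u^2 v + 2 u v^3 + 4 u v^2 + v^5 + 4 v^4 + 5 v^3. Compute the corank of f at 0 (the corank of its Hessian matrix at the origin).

2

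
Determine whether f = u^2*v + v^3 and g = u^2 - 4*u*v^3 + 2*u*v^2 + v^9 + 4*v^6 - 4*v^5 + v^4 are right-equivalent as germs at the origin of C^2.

The Hessian of f at 0 is [[0, 0], [0, 0]] with rank 0, so corank 2. A Groebner basis of the Jacobian ideal J(f) in C{u,v} is {v^3, u^2 + 3*v^2, u*v}; counting standard monomials gives mu = 4. Corank 2; j^3 = v*(u^2 + v^2) splits into three distinct lines over C (the quadratic factor has nonzero discriminant), so D_4. The Hessian of g at 0 is [[2, 0], [0, 0]] with rank 1, so corank 1. A Groebner basis of the Jacobian ideal J(g) in C{u,v} is {u^2*v^2 + u^2*v + 3*u^2/4 + u*v^2 + u*v/8 + u/16 + v^2/16, u^3 - 3*u^2*v/2 - 5*u^2/4 - 7*u*v^2/4 - u*v/4 - u/8 - v^2/8, -u/2 + v^3 - v^2/2}; counting standard monomials gives mu = 8. Corank 1: A-series; mu = 8 gives A_8. f is D_4 but g is A_8, hence not right-equivalent.

No.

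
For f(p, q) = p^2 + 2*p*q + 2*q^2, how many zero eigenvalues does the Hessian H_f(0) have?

Hessian at 0 has rank 2.

0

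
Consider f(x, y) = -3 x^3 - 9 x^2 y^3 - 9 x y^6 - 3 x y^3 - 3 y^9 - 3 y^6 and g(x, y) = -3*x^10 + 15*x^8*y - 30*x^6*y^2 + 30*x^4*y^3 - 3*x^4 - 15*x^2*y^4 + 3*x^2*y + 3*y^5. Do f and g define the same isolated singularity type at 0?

No.

The Hessian of f at 0 has rank 0. Corank 2; j^3 = -3*x^3 is a perfect cube, so E-series; the 4-jet and mu = 7 give E_7. The Hessian of g at 0 has rank 0. Corank 2; j^3 = 3*x^2*y has shape L^2 M (L != M), so D-series; mu = 6 gives D_6. f is E_7 but g is D_6, hence not right-equivalent.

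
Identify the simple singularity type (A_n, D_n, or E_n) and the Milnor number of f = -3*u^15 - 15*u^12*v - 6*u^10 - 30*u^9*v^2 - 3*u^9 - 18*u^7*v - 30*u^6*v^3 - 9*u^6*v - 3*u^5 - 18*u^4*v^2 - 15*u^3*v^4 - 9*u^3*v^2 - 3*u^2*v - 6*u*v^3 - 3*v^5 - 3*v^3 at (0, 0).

The Hessian of f at 0 is [[0, 0], [0, 0]] with rank 0, so corank 2. A Groebner basis of the Jacobian ideal J(f) in C{u,v} is {v^3, u^2 + 3*v^2, u*v}; counting standard monomials gives mu = 4. Corank 2; j^3 = -3*v*(u^2 + v^2) splits into three distinct lines over C (the quadratic factor has nonzero discriminant), so D_4.

Type D4, Milnor number mu = 4.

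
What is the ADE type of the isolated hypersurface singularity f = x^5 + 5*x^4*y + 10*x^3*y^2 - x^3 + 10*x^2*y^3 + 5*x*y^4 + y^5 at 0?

E_{8}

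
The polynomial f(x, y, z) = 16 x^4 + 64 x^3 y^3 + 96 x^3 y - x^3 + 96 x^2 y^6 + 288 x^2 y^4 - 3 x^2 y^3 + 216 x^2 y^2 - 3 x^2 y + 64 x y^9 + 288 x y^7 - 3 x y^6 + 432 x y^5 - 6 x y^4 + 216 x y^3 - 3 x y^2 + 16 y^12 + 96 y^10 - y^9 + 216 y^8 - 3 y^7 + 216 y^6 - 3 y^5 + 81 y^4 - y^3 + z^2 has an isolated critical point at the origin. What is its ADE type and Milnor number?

Type E_6, Milnor number mu = 6.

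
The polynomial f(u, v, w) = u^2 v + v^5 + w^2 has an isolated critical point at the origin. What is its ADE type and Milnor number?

Type D_6, Milnor number mu = 6.

The Hessian of f at 0 has rank 1. Corank 2; j^3 = u^2*v has shape L^2 M (L != M), so D-series; mu = 6 gives D_6.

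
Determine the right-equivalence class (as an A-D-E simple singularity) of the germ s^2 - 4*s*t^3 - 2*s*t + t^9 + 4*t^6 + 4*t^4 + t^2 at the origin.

A_8

The Hessian of f at 0 has rank 1. Corank 1: A-series; mu = 8 gives A_8.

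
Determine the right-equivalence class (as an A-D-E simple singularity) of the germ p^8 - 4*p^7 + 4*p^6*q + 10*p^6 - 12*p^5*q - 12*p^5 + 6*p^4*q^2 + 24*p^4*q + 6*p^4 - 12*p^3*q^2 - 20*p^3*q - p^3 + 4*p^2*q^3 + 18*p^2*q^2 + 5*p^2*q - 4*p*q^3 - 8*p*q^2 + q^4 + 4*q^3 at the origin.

D_{5}

The Hessian of f at 0 has rank 0. Corank 2; j^3 = -(p - 2*q)^2*(p - q) has shape L^2 M (L != M), so D-series; mu = 5 gives D_5.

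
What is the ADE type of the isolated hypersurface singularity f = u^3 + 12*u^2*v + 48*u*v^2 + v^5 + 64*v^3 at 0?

The Hessian of f at 0 is [[0, 0], [0, 0]] with rank 0, so corank 2. A Groebner basis of the Jacobian ideal J(f) in C{u,v} is {v^4, u^2 + 8*u*v + 16*v^2}; counting standard monomials gives mu = 8. Corank 2; j^3 = (u + 4*v)^3 is a perfect cube, so E-series; the 5-jet and mu = 8 give E_8.

E8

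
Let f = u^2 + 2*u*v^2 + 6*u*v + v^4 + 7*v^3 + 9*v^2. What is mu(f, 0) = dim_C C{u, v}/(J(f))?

2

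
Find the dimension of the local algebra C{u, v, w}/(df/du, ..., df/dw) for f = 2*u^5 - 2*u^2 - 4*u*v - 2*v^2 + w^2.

The Hessian of f at 0 has rank 2. Corank 1: A-series; mu = 4 gives A_4.

4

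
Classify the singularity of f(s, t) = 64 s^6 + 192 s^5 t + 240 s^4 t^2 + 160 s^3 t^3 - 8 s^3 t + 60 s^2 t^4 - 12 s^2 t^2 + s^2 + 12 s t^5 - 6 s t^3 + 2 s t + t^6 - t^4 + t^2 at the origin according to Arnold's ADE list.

The Hessian of f at 0 has rank 1. Corank 1: A-series; mu = 3 gives A_3.

A_3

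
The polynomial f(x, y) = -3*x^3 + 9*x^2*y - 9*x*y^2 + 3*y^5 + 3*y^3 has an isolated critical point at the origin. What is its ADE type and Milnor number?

The Hessian of f at 0 is [[0, 0], [0, 0]] with rank 0, so corank 2. A Groebner basis of the Jacobian ideal J(f) in C{x,y} is {y^4, x^2 - 2*x*y + y^2}; counting standard monomials gives mu = 8. Corank 2; j^3 = -3*(x - y)^3 is a perfect cube, so E-series; the 5-jet and mu = 8 give E_8.

Type E_8, Milnor number mu = 8.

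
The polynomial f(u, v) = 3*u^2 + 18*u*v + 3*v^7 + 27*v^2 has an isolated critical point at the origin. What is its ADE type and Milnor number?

Type A6, Milnor number mu = 6.

The Hessian of f at 0 has rank 1. Corank 1: A-series; mu = 6 gives A_6.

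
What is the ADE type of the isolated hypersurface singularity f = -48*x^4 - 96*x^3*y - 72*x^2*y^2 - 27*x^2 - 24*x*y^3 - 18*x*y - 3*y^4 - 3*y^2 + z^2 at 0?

A_3

The Hessian of f at 0 has rank 2. Corank 1: A-series; mu = 3 gives A_3.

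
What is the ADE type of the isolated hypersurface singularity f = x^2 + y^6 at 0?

A_{5}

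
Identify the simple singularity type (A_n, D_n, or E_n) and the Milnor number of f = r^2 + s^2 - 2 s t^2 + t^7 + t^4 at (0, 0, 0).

Type A_{6}, Milnor number mu = 6.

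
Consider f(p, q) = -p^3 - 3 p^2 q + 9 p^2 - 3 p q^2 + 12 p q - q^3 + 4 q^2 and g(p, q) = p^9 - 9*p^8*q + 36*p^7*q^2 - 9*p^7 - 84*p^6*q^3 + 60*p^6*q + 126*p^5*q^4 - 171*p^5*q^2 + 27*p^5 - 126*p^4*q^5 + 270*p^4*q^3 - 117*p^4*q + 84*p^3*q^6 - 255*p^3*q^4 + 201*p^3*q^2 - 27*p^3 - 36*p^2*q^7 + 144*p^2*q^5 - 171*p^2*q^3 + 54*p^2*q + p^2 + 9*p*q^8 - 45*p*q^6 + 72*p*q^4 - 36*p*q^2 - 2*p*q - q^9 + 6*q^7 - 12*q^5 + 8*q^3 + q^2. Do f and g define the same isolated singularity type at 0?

Yes.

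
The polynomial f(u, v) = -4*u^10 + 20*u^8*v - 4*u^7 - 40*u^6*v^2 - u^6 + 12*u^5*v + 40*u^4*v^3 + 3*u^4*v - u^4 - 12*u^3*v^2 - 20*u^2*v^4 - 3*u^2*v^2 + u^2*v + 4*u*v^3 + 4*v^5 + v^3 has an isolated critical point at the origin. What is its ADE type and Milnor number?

The Hessian of f at 0 has rank 0. Corank 2; j^3 = v*(u^2 + v^2) splits into three distinct lines over C (the quadratic factor has nonzero discriminant), so D_4.

Type D4, Milnor number mu = 4.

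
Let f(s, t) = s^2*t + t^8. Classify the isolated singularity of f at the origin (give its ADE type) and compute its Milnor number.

Type D_{9}, Milnor number mu = 9.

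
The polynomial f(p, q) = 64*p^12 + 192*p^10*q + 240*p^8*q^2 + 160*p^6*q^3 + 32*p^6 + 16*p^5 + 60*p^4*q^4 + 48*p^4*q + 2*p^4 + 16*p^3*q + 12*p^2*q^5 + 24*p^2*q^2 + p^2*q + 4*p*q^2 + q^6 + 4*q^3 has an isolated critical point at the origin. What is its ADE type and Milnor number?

The Hessian of f at 0 has rank 0. Corank 2; j^3 = q*(p + 2*q)^2 has shape L^2 M (L != M), so D-series; mu = 7 gives D_7.

Type D_7, Milnor number mu = 7.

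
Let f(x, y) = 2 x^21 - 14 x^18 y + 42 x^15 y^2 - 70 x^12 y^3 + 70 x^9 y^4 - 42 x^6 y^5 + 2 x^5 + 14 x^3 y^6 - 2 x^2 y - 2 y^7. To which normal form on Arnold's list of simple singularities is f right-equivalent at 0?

The Hessian of f at 0 is [[0, 0], [0, 0]] with rank 0, so corank 2. A Groebner basis of the Jacobian ideal J(f) in C{x,y} is {x^2/7 + y^6, x^3, x*y}; counting standard monomials gives mu = 8. Corank 2; j^3 = -2*x^2*y has shape L^2 M (L != M), so D-series; mu = 8 gives D_8.

D8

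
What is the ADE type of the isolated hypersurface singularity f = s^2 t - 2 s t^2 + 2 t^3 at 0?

D4

The Hessian of f at 0 is [[0, 0], [0, 0]] with rank 0, so corank 2. A Groebner basis of the Jacobian ideal J(f) in C{s,t} is {t^3, s^2 + 2*t^2, s*t - t^2}; counting standard monomials gives mu = 4. Corank 2; j^3 = t*(s^2 - 2*s*t + 2*t^2) splits into three distinct lines over C (the quadratic factor has nonzero discriminant), so D_4.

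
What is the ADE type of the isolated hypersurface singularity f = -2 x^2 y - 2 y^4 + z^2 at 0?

D_5

The Hessian of f at 0 has rank 1. Corank 2; j^3 = -2*x^2*y has shape L^2 M (L != M), so D-series; mu = 5 gives D_5.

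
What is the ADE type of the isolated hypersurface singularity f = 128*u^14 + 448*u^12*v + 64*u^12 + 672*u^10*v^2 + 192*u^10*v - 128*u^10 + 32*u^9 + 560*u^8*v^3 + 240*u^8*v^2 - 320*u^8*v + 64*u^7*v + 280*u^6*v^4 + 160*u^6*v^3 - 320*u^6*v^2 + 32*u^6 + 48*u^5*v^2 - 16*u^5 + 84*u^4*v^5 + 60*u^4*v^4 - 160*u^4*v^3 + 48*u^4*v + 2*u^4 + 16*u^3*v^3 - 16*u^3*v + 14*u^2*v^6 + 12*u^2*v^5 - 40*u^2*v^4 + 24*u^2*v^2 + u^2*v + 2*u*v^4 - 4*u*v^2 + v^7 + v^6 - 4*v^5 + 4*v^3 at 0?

D7

The Hessian of f at 0 has rank 0. Corank 2; j^3 = v*(u - 2*v)^2 has shape L^2 M (L != M), so D-series; mu = 7 gives D_7.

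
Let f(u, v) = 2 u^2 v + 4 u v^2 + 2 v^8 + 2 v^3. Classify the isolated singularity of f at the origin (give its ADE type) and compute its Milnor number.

Type D_9, Milnor number mu = 9.

The Hessian of f at 0 has rank 0. Corank 2; j^3 = 2*v*(u + v)^2 has shape L^2 M (L != M), so D-series; mu = 9 gives D_9.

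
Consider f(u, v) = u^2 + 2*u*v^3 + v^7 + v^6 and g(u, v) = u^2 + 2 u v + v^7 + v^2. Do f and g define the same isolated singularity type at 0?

Yes.

The Hessian of f at 0 has rank 1. Corank 1: A-series; mu = 6 gives A_6. The Hessian of g at 0 has rank 1. Corank 1: A-series; mu = 6 gives A_6. Both have type A_6, hence right-equivalent.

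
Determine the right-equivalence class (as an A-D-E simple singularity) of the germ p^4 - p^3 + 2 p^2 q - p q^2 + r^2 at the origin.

D_5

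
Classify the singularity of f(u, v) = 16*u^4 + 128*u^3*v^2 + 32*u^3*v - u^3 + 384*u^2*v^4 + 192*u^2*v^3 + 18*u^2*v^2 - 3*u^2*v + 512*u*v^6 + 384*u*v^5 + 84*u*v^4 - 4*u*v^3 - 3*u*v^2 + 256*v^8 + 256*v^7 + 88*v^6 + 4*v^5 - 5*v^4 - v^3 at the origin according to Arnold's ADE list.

E6

The Hessian of f at 0 has rank 0. Corank 2; j^3 = -(u + v)^3 is a perfect cube, so E-series; the 4-jet and mu = 6 give E_6.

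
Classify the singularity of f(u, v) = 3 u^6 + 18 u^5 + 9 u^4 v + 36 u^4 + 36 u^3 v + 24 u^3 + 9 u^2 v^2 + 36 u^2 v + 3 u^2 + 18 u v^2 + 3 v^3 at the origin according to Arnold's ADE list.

A_{2}

The Hessian of f at 0 has rank 1. Corank 1: A-series; mu = 2 gives A_2.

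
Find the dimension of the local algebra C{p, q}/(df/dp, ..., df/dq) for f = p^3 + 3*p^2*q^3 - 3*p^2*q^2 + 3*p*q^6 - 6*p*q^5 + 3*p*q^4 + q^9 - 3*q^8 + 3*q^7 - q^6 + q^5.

8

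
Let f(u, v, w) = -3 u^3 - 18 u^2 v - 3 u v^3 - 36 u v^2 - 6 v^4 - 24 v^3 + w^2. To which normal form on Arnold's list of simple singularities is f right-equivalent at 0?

The Hessian of f at 0 is [[0, 0, 0], [0, 0, 0], [0, 0, 2]] with rank 1, so corank 2. A Groebner basis of the Jacobian ideal J(f) in C{u,v,w} is {u^3 + 6*u^2*v + 48*u^2 + 192*u*v + 192*v^2, -6*u^2 + u*v^2 - 24*u*v - 24*v^2, 3*u^2 + 12*u*v + v^3 + 12*v^2, w}; counting standard monomials gives mu = 7. Corank 2; j^3 = -3*(u + 2*v)^3 is a perfect cube, so E-series; the 4-jet and mu = 7 give E_7.

E7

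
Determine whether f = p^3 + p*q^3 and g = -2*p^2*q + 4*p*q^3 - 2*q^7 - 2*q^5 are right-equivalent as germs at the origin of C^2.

No.

The Hessian of f at 0 has rank 0. Corank 2; j^3 = p^3 is a perfect cube, so E-series; the 4-jet and mu = 7 give E_7. The Hessian of g at 0 has rank 0. Corank 2; j^3 = -2*p^2*q has shape L^2 M (L != M), so D-series; mu = 8 gives D_8. f is E_7 but g is D_8, hence not right-equivalent.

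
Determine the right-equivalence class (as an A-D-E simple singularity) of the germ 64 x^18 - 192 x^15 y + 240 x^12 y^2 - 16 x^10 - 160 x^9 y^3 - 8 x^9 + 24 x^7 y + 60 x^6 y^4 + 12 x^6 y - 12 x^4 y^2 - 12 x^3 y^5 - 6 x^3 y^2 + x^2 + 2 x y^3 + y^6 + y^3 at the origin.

The Hessian of f at 0 is [[2, 0], [0, 0]] with rank 1, so corank 1. A Groebner basis of the Jacobian ideal J(f) in C{x,y} is {y^2, x}; counting standard monomials gives mu = 2. Corank 1: A-series; mu = 2 gives A_2.

A2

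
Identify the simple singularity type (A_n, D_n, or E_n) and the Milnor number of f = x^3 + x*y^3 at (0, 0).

Type E_{7}, Milnor number mu = 7.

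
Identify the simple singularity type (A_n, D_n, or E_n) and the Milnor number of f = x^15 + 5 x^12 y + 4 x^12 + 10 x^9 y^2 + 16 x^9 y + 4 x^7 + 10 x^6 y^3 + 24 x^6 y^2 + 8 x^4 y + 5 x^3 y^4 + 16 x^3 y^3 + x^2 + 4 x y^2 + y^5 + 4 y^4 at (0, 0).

Type A_4, Milnor number mu = 4.

The Hessian of f at 0 has rank 1. Corank 1: A-series; mu = 4 gives A_4.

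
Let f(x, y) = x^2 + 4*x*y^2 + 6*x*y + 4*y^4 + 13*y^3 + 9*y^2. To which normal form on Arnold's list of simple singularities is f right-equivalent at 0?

The Hessian of f at 0 has rank 1. Corank 1: A-series; mu = 2 gives A_2.

A_2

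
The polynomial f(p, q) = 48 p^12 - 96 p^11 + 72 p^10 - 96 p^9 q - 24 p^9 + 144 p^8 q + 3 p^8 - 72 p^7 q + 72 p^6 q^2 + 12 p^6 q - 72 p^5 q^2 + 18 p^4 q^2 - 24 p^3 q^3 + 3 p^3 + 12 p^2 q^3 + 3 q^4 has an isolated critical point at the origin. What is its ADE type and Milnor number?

The Hessian of f at 0 has rank 0. Corank 2; j^3 = 3*p^3 is a perfect cube, so E-series; the 4-jet and mu = 6 give E_6.

Type E_{6}, Milnor number mu = 6.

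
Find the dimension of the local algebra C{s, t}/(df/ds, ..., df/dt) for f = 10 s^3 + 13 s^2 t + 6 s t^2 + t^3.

The Hessian of f at 0 is [[0, 0], [0, 0]] with rank 0, so corank 2. A Groebner basis of the Jacobian ideal J(f) in C{s,t} is {t^3, s^2 - 3*t^2/11, s*t + 6*t^2/11}; counting standard monomials gives mu = 4. Corank 2; j^3 = (2*s + t)*(5*s^2 + 4*s*t + t^2) splits into three distinct lines over C (the quadratic factor has nonzero discriminant), so D_4.

4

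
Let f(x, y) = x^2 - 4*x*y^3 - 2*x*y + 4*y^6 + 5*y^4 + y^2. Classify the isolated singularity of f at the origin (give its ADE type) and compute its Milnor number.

The Hessian of f at 0 is [[2, -2], [-2, 2]] with rank 1, so corank 1. A Groebner basis of the Jacobian ideal J(f) in C{x,y} is {y^3, x - y}; counting standard monomials gives mu = 3. Corank 1: A-series; mu = 3 gives A_3.

Type A3, Milnor number mu = 3.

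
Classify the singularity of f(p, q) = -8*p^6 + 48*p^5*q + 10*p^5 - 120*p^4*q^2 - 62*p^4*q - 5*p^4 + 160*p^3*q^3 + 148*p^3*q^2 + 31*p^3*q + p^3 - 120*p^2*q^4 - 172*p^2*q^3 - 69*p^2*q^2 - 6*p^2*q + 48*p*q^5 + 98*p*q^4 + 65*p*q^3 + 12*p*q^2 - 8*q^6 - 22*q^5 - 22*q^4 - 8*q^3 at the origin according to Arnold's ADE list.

The Hessian of f at 0 has rank 0. Corank 2; j^3 = (p - 2*q)^3 is a perfect cube, so E-series; the 4-jet and mu = 7 give E_7.

E7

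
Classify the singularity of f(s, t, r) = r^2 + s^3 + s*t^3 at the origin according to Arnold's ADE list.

The Hessian of f at 0 has rank 1. Corank 2; j^3 = s^3 is a perfect cube, so E-series; the 4-jet and mu = 7 give E_7.

E_{7}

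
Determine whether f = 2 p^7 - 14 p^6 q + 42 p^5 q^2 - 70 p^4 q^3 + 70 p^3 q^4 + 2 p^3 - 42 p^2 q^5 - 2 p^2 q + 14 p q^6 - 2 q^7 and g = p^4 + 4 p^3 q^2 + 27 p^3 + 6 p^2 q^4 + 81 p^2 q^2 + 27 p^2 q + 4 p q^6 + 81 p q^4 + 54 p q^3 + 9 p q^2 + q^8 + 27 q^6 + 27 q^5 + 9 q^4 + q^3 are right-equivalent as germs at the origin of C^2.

No.

The Hessian of f at 0 has rank 0. Corank 2; j^3 = 2*p^2*(p - q) has shape L^2 M (L != M), so D-series; mu = 8 gives D_8. The Hessian of g at 0 has rank 0. Corank 2; j^3 = (3*p + q)^3 is a perfect cube, so E-series; the 4-jet and mu = 6 give E_6. f is D_8 but g is E_6, hence not right-equivalent.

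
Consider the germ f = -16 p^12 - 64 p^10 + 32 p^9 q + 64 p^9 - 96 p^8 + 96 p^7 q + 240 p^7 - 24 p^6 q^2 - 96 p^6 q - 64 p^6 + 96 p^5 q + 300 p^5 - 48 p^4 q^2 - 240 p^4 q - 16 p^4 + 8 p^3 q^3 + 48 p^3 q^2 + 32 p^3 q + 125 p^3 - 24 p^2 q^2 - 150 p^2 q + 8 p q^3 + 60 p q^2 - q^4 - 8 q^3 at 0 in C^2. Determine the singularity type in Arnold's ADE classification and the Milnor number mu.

Type E_6, Milnor number mu = 6.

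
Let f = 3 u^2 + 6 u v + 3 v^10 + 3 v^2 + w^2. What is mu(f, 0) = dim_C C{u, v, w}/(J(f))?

The Hessian of f at 0 has rank 2. Corank 1: A-series; mu = 9 gives A_9.

9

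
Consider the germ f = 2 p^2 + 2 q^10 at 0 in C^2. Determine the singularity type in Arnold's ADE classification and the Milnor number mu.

Type A_9, Milnor number mu = 9.

The Hessian of f at 0 has rank 1. Corank 1: A-series; mu = 9 gives A_9.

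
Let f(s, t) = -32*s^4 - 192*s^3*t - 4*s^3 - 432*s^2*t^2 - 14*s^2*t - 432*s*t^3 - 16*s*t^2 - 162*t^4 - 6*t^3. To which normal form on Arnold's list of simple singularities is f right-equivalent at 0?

D_{5}

The Hessian of f at 0 has rank 0. Corank 2; j^3 = -2*(s + t)^2*(2*s + 3*t) has shape L^2 M (L != M), so D-series; mu = 5 gives D_5.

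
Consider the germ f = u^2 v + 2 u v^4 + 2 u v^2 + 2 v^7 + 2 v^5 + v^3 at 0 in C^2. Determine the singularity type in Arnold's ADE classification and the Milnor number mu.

Type D_{8}, Milnor number mu = 8.

The Hessian of f at 0 has rank 0. Corank 2; j^3 = v*(u + v)^2 has shape L^2 M (L != M), so D-series; mu = 8 gives D_8.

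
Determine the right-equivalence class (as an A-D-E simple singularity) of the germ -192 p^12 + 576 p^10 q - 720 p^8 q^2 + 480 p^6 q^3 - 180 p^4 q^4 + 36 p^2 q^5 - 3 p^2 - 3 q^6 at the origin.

The Hessian of f at 0 has rank 1. Corank 1: A-series; mu = 5 gives A_5.

A_5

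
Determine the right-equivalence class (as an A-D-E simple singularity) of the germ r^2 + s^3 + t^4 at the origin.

The Hessian of f at 0 has rank 1. Corank 2; j^3 = s^3 is a perfect cube, so E-series; the 4-jet and mu = 6 give E_6.

E_6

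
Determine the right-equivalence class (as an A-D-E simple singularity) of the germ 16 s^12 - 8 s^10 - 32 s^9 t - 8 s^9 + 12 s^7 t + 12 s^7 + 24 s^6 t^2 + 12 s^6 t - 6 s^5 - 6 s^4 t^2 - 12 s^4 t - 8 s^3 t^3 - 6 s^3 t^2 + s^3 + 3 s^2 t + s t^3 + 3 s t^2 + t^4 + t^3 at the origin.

The Hessian of f at 0 has rank 0. Corank 2; j^3 = (s + t)^3 is a perfect cube, so E-series; the 4-jet and mu = 7 give E_7.

E_7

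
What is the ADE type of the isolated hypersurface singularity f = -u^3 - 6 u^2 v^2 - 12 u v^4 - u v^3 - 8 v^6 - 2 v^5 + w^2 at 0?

The Hessian of f at 0 is [[0, 0, 0], [0, 0, 0], [0, 0, 2]] with rank 1, so corank 2. A Groebner basis of the Jacobian ideal J(f) in C{u,v,w} is {-u^2/4 + v^4 - v^3/12, u^3, u^2*v + u^2/12 + v^3/36, u^2/2 + u*v^2 + v^3/6, w}; counting standard monomials gives mu = 7. Corank 2; j^3 = -u^3 is a perfect cube, so E-series; the 4-jet and mu = 7 give E_7.

E_{7}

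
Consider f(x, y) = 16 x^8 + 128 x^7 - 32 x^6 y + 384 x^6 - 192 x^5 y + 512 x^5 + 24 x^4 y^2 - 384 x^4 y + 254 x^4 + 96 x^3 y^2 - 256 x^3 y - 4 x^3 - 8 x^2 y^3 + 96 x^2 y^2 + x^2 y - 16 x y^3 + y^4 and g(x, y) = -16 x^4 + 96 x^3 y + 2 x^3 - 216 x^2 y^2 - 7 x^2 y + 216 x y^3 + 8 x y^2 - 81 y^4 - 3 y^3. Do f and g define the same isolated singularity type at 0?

Yes.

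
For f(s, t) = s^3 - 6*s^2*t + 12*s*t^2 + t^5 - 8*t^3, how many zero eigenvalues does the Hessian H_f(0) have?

2

The Hessian at 0 is [[0, 0], [0, 0]] of rank 0; hence corank 2.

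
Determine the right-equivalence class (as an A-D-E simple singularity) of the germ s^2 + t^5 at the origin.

The Hessian of f at 0 has rank 1. Corank 1: A-series; mu = 4 gives A_4.

A_{4}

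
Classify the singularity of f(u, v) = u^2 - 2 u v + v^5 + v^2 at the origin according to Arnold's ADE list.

A_4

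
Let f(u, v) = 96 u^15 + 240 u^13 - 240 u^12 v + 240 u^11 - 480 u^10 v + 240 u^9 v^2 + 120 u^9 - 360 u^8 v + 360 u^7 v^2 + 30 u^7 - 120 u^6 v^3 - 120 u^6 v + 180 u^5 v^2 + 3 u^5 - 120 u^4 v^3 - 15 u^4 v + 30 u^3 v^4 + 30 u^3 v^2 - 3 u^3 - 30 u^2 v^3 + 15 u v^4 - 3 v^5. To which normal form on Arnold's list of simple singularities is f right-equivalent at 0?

The Hessian of f at 0 is [[0, 0], [0, 0]] with rank 0, so corank 2. A Groebner basis of the Jacobian ideal J(f) in C{u,v} is {v^5, u*v^3 - v^4/4, u^2}; counting standard monomials gives mu = 8. Corank 2; j^3 = -3*u^3 is a perfect cube, so E-series; the 5-jet and mu = 8 give E_8.

E_8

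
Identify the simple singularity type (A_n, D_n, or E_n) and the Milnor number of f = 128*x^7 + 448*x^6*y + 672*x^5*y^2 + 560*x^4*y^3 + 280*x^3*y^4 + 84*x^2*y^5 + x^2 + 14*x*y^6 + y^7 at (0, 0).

The Hessian of f at 0 is [[2, 0], [0, 0]] with rank 1, so corank 1. A Groebner basis of the Jacobian ideal J(f) in C{x,y} is {y^6, x}; counting standard monomials gives mu = 6. Corank 1: A-series; mu = 6 gives A_6.

Type A6, Milnor number mu = 6.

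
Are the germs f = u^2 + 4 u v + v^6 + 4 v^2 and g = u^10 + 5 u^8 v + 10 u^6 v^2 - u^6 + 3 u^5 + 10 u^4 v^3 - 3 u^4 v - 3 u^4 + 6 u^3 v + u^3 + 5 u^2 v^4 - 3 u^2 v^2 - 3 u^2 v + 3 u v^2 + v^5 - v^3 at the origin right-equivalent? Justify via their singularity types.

The Hessian of f at 0 is [[2, 4], [4, 8]] with rank 1, so corank 1. A Groebner basis of the Jacobian ideal J(f) in C{u,v} is {v^5, u + 2*v}; counting standard monomials gives mu = 5. Corank 1: A-series; mu = 5 gives A_5. The Hessian of g at 0 is [[0, 0], [0, 0]] with rank 0, so corank 2. A Groebner basis of the Jacobian ideal J(g) in C{u,v} is {-u^2/4 + u*v^3 + u*v^2/2 + u*v/2 - v^3/2 - v^2/4, v^4, u^3 - 3*u^2/2 + 3*u*v - v^3 - 3*v^2/2, u^2*v - u^2/2 - u*v^2 + u*v - v^2/2}; counting standard monomials gives mu = 8. Corank 2; j^3 = (u - v)^3 is a perfect cube, so E-series; the 5-jet and mu = 8 give E_8. f is A_5 but g is E_8, hence not right-equivalent.

No.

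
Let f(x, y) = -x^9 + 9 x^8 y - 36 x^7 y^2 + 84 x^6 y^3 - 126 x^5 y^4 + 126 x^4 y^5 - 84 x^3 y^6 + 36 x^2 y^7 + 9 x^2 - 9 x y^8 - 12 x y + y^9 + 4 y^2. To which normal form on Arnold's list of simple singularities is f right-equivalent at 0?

The Hessian of f at 0 has rank 1. Corank 1: A-series; mu = 8 gives A_8.

A_8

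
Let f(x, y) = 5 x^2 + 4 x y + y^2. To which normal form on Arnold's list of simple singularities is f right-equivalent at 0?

The Hessian of f at 0 has rank 2. Corank 0: nondegenerate Morse point, so A_1.

A_{1}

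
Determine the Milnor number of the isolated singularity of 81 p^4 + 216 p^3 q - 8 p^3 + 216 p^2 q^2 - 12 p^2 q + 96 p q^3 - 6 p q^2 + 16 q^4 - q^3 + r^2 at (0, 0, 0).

6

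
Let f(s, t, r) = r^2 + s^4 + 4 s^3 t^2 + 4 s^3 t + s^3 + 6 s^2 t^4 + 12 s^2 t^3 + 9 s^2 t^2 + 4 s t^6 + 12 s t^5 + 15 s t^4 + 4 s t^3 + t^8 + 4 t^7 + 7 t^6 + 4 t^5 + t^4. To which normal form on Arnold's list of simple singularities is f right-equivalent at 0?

E_{6}

The Hessian of f at 0 has rank 1. Corank 2; j^3 = s^3 is a perfect cube, so E-series; the 4-jet and mu = 6 give E_6.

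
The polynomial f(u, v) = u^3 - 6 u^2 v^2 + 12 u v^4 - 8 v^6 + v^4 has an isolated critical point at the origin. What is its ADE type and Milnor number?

The Hessian of f at 0 is [[0, 0], [0, 0]] with rank 0, so corank 2. A Groebner basis of the Jacobian ideal J(f) in C{u,v} is {u^3, u^2*v, -u^2/4 + u*v^2, v^3}; counting standard monomials gives mu = 6. Corank 2; j^3 = u^3 is a perfect cube, so E-series; the 4-jet and mu = 6 give E_6.

Type E6, Milnor number mu = 6.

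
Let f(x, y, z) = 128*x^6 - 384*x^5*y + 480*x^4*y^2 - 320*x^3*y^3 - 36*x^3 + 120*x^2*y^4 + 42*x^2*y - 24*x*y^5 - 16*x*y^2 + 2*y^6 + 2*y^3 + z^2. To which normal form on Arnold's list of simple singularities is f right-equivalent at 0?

D7

The Hessian of f at 0 has rank 1. Corank 2; j^3 = -2*(2*x - y)*(3*x - y)^2 has shape L^2 M (L != M), so D-series; mu = 7 gives D_7.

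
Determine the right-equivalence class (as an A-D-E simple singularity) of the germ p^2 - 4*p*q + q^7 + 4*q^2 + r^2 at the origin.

The Hessian of f at 0 is [[2, -4, 0], [-4, 8, 0], [0, 0, 2]] with rank 2, so corank 1. A Groebner basis of the Jacobian ideal J(f) in C{p,q,r} is {q^6, p - 2*q, r}; counting standard monomials gives mu = 6. Corank 1: A-series; mu = 6 gives A_6.

A_6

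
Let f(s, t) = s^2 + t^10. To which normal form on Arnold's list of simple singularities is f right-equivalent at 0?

A_{9}

The Hessian of f at 0 has rank 1. Corank 1: A-series; mu = 9 gives A_9.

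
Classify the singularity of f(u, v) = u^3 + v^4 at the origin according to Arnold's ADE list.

E_6

The Hessian of f at 0 is [[0, 0], [0, 0]] with rank 0, so corank 2. A Groebner basis of the Jacobian ideal J(f) in C{u,v} is {v^3, u^2}; counting standard monomials gives mu = 6. Corank 2; j^3 = u^3 is a perfect cube, so E-series; the 4-jet and mu = 6 give E_6.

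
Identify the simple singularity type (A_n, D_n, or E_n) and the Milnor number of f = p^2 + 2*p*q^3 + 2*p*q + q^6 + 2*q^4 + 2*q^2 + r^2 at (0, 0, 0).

The Hessian of f at 0 is [[2, 2, 0], [2, 4, 0], [0, 0, 2]] with rank 3, so corank 0. A Groebner basis of the Jacobian ideal J(f) in C{p,q,r} is {p, q, r}; counting standard monomials gives mu = 1. Corank 0: nondegenerate Morse point, so A_1.

Type A_{1}, Milnor number mu = 1.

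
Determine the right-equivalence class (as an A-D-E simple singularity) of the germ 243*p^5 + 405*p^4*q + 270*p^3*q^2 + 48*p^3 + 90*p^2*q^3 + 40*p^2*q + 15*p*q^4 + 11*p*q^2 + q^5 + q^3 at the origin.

The Hessian of f at 0 is [[0, 0], [0, 0]] with rank 0, so corank 2. A Groebner basis of the Jacobian ideal J(f) in C{p,q} is {-1024*p*q/15 + q^4 - 256*q^2/15, p*q^2 + q^3/4, p^2 + 7*p*q/12 + q^2/12}; counting standard monomials gives mu = 6. Corank 2; j^3 = (3*p + q)*(4*p + q)^2 has shape L^2 M (L != M), so D-series; mu = 6 gives D_6.

D_{6}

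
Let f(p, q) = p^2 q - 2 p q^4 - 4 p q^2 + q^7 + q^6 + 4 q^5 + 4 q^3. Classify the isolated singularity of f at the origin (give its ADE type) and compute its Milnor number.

Type D_7, Milnor number mu = 7.

The Hessian of f at 0 has rank 0. Corank 2; j^3 = q*(p - 2*q)^2 has shape L^2 M (L != M), so D-series; mu = 7 gives D_7.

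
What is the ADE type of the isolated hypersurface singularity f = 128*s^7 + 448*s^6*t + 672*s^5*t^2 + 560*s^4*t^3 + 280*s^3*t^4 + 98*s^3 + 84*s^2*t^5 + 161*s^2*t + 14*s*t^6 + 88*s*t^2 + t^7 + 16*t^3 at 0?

D8

The Hessian of f at 0 is [[0, 0], [0, 0]] with rank 0, so corank 2. A Groebner basis of the Jacobian ideal J(f) in C{s,t} is {117649*s*t/2 + t^6 + 33614*t^2, s*t^2 + 4*t^3/7, s^2 + 15*s*t/14 + 2*t^2/7}; counting standard monomials gives mu = 8. Corank 2; j^3 = (2*s + t)*(7*s + 4*t)^2 has shape L^2 M (L != M), so D-series; mu = 8 gives D_8.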